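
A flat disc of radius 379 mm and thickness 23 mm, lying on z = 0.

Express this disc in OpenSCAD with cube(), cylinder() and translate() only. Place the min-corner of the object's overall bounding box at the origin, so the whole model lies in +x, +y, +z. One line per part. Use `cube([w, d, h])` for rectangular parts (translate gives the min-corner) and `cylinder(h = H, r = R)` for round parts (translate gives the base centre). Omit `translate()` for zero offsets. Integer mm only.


translate([379, 379, 0]) cylinder(h = 23, r = 379);


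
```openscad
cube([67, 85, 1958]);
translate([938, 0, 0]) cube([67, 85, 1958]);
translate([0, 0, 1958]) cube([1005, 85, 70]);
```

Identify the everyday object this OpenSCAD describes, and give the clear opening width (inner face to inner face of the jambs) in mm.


A door frame. The clear opening width is 871 mm.

Two 1958 mm tall posts with a header on top — a door frame. The left jamb is 67 mm wide at x = 0; the right jamb starts at x = 938. The clear opening is 938 − 67 = 871 mm.


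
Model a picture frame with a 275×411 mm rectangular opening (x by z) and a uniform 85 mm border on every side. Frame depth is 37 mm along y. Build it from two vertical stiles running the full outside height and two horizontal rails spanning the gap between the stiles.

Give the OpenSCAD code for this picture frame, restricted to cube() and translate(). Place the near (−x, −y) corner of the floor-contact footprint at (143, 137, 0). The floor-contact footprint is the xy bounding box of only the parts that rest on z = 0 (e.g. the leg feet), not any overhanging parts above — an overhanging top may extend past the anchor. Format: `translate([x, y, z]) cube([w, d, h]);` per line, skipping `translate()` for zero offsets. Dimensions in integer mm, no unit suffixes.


translate([143, 137, 0]) cube([85, 37, 581]);
translate([503, 137, 0]) cube([85, 37, 581]);
translate([228, 137, 0]) cube([275, 37, 85]);
translate([228, 137, 496]) cube([275, 37, 85]);


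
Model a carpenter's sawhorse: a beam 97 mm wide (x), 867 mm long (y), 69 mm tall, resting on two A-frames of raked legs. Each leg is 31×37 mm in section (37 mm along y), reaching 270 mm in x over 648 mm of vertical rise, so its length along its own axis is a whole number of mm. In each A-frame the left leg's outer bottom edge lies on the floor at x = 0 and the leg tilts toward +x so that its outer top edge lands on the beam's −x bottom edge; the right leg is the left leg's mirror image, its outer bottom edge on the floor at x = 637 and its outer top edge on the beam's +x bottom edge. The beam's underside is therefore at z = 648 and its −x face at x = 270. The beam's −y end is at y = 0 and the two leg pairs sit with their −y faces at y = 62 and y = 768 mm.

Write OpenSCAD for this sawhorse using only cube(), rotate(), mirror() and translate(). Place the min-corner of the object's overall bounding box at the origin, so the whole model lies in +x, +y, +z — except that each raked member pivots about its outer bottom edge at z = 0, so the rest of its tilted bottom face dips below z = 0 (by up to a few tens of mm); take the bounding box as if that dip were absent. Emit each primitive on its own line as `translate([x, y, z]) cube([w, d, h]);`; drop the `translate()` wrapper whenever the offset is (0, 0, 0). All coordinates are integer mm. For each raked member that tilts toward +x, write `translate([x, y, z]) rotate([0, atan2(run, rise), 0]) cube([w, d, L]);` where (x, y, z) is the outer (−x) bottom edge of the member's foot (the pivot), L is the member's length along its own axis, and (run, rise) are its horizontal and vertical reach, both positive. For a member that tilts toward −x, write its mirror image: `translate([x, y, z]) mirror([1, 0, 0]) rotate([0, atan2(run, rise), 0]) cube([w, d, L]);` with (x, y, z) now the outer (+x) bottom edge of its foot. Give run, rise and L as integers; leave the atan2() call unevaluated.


translate([270, 0, 648]) cube([97, 867, 69]);
translate([0, 62, 0]) rotate([0, atan2(270, 648), 0]) cube([31, 37, 702]);
translate([637, 62, 0]) mirror([1, 0, 0]) rotate([0, atan2(270, 648), 0]) cube([31, 37, 702]);
translate([0, 768, 0]) rotate([0, atan2(270, 648), 0]) cube([31, 37, 702]);
translate([637, 768, 0]) mirror([1, 0, 0]) rotate([0, atan2(270, 648), 0]) cube([31, 37, 702]);


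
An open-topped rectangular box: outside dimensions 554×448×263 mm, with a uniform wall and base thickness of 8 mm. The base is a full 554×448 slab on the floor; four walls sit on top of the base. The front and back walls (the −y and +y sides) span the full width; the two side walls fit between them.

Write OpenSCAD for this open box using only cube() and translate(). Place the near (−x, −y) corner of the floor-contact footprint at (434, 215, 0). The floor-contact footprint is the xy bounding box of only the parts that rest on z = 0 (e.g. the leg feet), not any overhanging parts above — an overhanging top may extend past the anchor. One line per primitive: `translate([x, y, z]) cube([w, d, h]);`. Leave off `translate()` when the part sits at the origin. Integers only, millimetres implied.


translate([434, 215, 0]) cube([554, 448, 8]);
translate([434, 215, 8]) cube([554, 8, 255]);
translate([434, 655, 8]) cube([554, 8, 255]);
translate([434, 223, 8]) cube([8, 432, 255]);
translate([980, 223, 8]) cube([8, 432, 255]);


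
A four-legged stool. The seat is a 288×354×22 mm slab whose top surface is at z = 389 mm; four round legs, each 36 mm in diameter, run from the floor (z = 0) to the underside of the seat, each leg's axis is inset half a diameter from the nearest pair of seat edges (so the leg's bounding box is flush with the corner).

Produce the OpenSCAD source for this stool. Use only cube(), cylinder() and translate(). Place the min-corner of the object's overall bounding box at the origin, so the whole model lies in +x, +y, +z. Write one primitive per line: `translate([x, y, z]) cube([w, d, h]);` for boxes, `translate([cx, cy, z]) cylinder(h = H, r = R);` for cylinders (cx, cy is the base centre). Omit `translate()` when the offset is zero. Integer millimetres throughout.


translate([0, 0, 367]) cube([288, 354, 22]);
translate([18, 18, 0]) cylinder(h = 367, r = 18);
translate([270, 18, 0]) cylinder(h = 367, r = 18);
translate([18, 336, 0]) cylinder(h = 367, r = 18);
translate([270, 336, 0]) cylinder(h = 367, r = 18);


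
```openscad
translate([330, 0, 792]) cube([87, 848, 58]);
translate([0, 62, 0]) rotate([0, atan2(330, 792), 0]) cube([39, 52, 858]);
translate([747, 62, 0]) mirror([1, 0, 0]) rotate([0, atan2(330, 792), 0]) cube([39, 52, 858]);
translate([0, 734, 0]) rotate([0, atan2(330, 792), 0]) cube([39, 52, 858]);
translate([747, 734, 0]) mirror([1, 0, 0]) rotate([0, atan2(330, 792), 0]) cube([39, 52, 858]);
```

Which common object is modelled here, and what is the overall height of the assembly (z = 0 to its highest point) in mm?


A sawhorse. The overall height is 850 mm.

A beam across two mirrored pairs of raked legs — a sawhorse. The beam's underside is at z = 792 (matching the legs' vertical rise in atan2(330, 792)) and the beam is 58 mm tall, so its top is at 792 + 58 = 850 mm. The raked legs top out at the beam's underside, so that is the highest point.


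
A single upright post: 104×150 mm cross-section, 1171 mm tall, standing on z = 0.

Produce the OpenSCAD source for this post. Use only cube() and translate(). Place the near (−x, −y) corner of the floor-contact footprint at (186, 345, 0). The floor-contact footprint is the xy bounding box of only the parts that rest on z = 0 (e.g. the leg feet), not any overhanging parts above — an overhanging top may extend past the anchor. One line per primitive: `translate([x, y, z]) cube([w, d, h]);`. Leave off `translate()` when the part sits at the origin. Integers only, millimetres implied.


translate([186, 345, 0]) cube([104, 150, 1171]);


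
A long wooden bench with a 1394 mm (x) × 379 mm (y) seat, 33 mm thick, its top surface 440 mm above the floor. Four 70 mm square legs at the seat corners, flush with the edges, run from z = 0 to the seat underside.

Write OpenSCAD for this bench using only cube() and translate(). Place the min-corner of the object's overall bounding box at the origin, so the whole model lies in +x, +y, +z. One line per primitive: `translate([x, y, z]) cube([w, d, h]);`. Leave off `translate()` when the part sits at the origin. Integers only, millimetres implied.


translate([0, 0, 407]) cube([1394, 379, 33]);
cube([70, 70, 407]);
translate([0, 309, 0]) cube([70, 70, 407]);
translate([1324, 0, 0]) cube([70, 70, 407]);
translate([1324, 309, 0]) cube([70, 70, 407]);


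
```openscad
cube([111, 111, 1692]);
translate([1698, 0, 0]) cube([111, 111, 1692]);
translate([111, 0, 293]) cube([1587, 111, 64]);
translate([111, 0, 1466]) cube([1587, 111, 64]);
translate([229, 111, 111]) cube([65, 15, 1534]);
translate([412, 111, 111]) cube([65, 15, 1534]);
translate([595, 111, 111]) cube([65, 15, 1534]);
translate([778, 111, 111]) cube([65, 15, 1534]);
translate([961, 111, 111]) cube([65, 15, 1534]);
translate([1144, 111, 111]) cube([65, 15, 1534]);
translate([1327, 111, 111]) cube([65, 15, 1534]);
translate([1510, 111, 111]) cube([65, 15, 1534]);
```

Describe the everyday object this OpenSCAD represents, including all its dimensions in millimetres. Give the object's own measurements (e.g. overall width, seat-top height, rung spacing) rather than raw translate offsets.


A fence section. Two 111×111 mm posts, 1692 mm tall, stand on the floor with a clear span of 1587 mm between their inner faces. Two horizontal rails of 111×64 mm section span the gap between the posts with their undersides at z = 293 mm and z = 1466 mm, flush with the posts' −y face. 8 pickets, each 65 mm wide, 15 mm thick and 1534 mm tall, are fixed to the +y face of the rails with their bottoms at z = 111 mm, spaced across the span with a 118 mm gap after the −x post and between neighbouring pickets, with 123 mm left before the +x post.


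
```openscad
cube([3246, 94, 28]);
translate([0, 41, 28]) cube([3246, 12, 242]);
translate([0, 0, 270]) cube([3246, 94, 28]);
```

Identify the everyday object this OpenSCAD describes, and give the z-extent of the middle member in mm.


An I-beam. The web height is 242 mm.

Two wide flanges with a thin centred web — an I-beam. Overall 298 mm minus two 28 mm flanges gives a web of 298 − 2·28 = 242 mm.


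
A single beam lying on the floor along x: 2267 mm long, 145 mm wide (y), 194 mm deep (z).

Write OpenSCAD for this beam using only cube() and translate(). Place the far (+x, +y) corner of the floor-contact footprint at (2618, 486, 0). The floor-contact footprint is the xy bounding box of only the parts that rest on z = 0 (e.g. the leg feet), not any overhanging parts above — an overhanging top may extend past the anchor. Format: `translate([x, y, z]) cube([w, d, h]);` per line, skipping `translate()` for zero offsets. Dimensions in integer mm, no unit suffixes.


translate([351, 341, 0]) cube([2267, 145, 194]);


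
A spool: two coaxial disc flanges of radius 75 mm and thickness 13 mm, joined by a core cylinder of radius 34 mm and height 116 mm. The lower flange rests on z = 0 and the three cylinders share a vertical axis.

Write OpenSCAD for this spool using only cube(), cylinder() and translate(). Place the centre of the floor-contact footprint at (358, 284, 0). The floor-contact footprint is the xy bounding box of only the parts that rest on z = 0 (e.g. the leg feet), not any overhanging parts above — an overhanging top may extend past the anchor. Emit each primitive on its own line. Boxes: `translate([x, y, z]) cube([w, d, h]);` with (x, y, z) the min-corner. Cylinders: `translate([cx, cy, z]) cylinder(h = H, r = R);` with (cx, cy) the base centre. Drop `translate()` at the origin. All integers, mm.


translate([358, 284, 0]) cylinder(h = 13, r = 75);
translate([358, 284, 13]) cylinder(h = 116, r = 34);
translate([358, 284, 129]) cylinder(h = 13, r = 75);


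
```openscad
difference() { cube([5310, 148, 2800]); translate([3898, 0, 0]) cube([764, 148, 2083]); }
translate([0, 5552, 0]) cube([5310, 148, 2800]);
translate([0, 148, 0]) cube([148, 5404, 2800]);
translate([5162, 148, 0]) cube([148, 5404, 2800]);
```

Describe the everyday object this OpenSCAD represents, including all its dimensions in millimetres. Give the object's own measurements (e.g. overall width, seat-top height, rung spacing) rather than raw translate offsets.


A single room: four walls, each 2800 mm tall and 148 mm thick, enclosing an outside footprint 5310×5700 mm (x × y), no floor or roof. The front and back walls (−y and +y sides) run the full x-width; the side walls fit between their inner faces. A door opening 764 mm wide and 2083 mm tall is cut through the front wall from the floor up, its −x edge 3898 mm from the wall's −x end.


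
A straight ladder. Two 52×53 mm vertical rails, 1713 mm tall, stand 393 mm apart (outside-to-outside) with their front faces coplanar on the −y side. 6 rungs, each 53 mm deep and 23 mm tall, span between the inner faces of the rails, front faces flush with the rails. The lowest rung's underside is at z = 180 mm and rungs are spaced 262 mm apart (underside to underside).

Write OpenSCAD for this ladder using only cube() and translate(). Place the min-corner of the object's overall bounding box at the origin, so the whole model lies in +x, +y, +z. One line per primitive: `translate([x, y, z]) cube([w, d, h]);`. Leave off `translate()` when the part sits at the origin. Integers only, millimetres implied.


cube([52, 53, 1713]);
translate([341, 0, 0]) cube([52, 53, 1713]);
translate([52, 0, 180]) cube([289, 53, 23]);
translate([52, 0, 442]) cube([289, 53, 23]);
translate([52, 0, 704]) cube([289, 53, 23]);
translate([52, 0, 966]) cube([289, 53, 23]);
translate([52, 0, 1228]) cube([289, 53, 23]);
translate([52, 0, 1490]) cube([289, 53, 23]);


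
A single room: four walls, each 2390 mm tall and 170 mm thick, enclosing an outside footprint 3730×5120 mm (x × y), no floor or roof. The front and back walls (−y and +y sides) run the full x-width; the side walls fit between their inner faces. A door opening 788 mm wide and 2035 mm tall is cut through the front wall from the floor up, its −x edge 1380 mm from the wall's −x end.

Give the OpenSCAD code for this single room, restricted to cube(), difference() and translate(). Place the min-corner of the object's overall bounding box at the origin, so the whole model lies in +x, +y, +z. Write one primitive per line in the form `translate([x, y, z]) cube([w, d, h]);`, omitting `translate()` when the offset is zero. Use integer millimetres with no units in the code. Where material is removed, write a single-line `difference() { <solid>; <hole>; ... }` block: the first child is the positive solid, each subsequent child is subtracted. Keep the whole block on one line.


difference() { cube([3730, 170, 2390]); translate([1380, 0, 0]) cube([788, 170, 2035]); }
translate([0, 4950, 0]) cube([3730, 170, 2390]);
translate([0, 170, 0]) cube([170, 4780, 2390]);
translate([3560, 170, 0]) cube([170, 4780, 2390]);


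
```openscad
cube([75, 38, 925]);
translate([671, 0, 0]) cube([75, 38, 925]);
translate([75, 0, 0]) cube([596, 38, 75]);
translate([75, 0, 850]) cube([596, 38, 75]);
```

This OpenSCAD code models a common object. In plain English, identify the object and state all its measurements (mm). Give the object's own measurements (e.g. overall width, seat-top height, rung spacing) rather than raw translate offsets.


A rectangular picture frame lying in the x–z plane (depth along y). The opening is 596 mm wide (x) by 775 mm tall (z), surrounded by a border 75 mm wide on all four sides. The frame is 38 mm deep and is made of two full-height vertical stiles with two horizontal rails fitted between them.


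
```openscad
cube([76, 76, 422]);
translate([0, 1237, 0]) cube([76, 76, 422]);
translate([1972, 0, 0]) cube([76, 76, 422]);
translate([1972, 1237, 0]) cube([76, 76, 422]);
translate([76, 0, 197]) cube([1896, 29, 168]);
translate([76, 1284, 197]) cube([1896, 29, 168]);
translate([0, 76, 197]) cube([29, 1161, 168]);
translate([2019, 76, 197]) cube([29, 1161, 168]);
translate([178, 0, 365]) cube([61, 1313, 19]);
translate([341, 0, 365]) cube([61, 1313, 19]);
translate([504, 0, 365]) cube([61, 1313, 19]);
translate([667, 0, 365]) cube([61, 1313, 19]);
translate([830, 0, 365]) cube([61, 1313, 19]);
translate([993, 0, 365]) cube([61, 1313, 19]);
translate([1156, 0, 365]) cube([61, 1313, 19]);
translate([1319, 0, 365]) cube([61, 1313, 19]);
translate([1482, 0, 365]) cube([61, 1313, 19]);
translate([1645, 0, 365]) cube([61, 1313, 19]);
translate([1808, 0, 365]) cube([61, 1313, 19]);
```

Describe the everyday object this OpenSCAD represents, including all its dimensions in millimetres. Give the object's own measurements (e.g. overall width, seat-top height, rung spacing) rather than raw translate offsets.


A bed frame 2048 mm long (x) by 1313 mm wide (y). Four 76×76 mm corner posts, 422 mm tall, at the corners of the footprint. Four rails of 29 mm thickness and 168 mm height run between adjacent posts with their undersides at z = 197 mm, their outer faces flush with the outside of the frame (the two x-running rails run between the posts' inner faces; the two y-running rails run between the posts' inner faces). 11 slats, each 61 mm wide (x) and 19 mm thick, lie across the top of the two x-running rails, running the full 1313 mm width of the frame in y; along x they sit between the end posts with a 102 mm gap after the −x posts and between neighbouring slats, leaving 103 mm before the +x posts.


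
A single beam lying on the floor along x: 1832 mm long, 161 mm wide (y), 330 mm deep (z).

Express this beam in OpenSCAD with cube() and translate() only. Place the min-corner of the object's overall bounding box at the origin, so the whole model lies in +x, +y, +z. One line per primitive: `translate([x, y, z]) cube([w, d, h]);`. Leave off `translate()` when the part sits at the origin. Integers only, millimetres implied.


cube([1832, 161, 330]);


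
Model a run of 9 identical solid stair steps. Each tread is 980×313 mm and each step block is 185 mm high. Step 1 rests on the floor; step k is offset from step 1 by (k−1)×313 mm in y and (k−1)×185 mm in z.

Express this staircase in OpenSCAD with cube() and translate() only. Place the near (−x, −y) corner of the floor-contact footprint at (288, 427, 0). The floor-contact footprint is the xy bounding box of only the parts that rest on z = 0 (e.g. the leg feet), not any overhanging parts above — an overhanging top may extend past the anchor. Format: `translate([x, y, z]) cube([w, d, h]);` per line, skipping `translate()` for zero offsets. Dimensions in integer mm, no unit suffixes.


translate([288, 427, 0]) cube([980, 313, 185]);
translate([288, 740, 185]) cube([980, 313, 185]);
translate([288, 1053, 370]) cube([980, 313, 185]);
translate([288, 1366, 555]) cube([980, 313, 185]);
translate([288, 1679, 740]) cube([980, 313, 185]);
translate([288, 1992, 925]) cube([980, 313, 185]);
translate([288, 2305, 1110]) cube([980, 313, 185]);
translate([288, 2618, 1295]) cube([980, 313, 185]);
translate([288, 2931, 1480]) cube([980, 313, 185]);


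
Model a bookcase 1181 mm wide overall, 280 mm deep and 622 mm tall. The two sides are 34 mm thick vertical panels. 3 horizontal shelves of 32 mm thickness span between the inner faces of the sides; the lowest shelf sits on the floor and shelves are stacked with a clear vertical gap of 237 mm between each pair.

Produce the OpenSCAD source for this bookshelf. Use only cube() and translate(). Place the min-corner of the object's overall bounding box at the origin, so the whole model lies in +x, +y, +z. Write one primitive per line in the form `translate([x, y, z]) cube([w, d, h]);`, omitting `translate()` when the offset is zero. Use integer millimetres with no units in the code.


cube([34, 280, 622]);
translate([1147, 0, 0]) cube([34, 280, 622]);
translate([34, 0, 0]) cube([1113, 280, 32]);
translate([34, 0, 269]) cube([1113, 280, 32]);
translate([34, 0, 538]) cube([1113, 280, 32]);


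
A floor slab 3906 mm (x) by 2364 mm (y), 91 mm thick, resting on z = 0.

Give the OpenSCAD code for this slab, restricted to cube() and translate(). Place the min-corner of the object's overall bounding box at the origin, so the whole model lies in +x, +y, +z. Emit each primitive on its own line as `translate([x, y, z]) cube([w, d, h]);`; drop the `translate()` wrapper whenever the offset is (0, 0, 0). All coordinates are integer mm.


cube([3906, 2364, 91]);


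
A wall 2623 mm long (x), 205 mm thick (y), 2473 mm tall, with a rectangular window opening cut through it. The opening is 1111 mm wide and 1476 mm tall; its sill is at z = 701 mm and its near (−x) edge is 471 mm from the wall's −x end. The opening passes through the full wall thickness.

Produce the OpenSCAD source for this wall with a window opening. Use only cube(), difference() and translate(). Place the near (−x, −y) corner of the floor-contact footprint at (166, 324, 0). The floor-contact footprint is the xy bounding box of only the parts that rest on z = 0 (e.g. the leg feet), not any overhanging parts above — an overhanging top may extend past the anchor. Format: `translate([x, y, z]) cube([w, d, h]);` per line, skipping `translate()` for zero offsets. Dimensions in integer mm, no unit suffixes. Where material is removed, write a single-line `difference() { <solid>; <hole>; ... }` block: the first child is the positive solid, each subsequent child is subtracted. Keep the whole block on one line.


difference() { translate([166, 324, 0]) cube([2623, 205, 2473]); translate([637, 324, 701]) cube([1111, 205, 1476]); }


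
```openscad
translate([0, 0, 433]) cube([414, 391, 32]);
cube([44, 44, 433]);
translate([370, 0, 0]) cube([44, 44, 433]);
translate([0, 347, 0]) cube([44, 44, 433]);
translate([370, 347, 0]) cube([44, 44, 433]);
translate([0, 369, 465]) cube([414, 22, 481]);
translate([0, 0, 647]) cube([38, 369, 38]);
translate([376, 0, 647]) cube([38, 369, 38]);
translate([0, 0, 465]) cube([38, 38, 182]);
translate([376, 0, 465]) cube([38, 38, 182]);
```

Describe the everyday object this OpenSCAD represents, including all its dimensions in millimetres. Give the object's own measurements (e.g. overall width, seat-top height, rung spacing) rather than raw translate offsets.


A chair. The seat is a 414×391×32 mm slab with its top at z = 465 mm, on four 44×44 mm corner legs (flush with the seat edges, standing on z = 0). A flat backrest 22 mm thick, 481 mm tall, spans the full seat width and rises from the seat top along its +y edge, rear face flush with the rear of the seat. Two armrests of 38×38 mm section run along each side from the seat's front edge to the front of the backrest, top faces 220 mm above the seat top and outer faces flush with the seat's x-edges; a 38×38 mm post under the front of each armrest stands on the seat at the front corner.


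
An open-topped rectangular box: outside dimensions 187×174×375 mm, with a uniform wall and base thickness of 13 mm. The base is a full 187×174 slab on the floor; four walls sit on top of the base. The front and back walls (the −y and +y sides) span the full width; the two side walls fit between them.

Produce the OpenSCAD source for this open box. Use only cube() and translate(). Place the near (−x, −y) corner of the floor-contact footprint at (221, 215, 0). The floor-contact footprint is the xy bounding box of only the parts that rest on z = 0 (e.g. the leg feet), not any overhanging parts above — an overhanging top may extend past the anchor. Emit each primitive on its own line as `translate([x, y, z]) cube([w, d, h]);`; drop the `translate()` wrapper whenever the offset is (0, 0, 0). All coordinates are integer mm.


translate([221, 215, 0]) cube([187, 174, 13]);
translate([221, 215, 13]) cube([187, 13, 362]);
translate([221, 376, 13]) cube([187, 13, 362]);
translate([221, 228, 13]) cube([13, 148, 362]);
translate([395, 228, 13]) cube([13, 148, 362]);


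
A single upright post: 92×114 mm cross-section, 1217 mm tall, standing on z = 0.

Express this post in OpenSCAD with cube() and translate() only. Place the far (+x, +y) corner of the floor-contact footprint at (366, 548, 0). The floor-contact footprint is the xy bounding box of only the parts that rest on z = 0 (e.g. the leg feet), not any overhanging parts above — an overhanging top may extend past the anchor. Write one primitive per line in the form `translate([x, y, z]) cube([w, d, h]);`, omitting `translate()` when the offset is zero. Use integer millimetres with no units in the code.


translate([274, 434, 0]) cube([92, 114, 1217]);


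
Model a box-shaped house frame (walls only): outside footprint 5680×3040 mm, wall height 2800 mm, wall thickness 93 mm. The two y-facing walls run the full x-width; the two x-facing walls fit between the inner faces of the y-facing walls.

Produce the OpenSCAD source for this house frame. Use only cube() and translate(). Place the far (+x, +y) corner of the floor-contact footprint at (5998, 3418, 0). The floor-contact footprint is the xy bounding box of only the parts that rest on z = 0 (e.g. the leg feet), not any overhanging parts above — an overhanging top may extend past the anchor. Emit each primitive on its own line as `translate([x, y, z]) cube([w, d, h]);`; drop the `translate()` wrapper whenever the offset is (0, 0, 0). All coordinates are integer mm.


translate([318, 378, 0]) cube([5680, 93, 2800]);
translate([318, 3325, 0]) cube([5680, 93, 2800]);
translate([318, 471, 0]) cube([93, 2854, 2800]);
translate([5905, 471, 0]) cube([93, 2854, 2800]);


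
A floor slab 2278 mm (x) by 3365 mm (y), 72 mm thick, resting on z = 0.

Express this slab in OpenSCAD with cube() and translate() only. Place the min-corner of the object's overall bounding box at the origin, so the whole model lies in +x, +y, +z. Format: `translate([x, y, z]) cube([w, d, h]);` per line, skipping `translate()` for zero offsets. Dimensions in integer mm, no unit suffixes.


cube([2278, 3365, 72]);


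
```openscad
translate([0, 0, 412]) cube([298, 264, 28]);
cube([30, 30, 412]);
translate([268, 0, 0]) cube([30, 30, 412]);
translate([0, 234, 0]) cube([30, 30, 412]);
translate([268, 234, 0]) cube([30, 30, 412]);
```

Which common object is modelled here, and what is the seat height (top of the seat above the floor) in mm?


A stool. The seat height is 440 mm.

A 298×264×28 slab at z = 412 on four corner posts — a stool. The seat top is 412 + 28 = 440 mm.


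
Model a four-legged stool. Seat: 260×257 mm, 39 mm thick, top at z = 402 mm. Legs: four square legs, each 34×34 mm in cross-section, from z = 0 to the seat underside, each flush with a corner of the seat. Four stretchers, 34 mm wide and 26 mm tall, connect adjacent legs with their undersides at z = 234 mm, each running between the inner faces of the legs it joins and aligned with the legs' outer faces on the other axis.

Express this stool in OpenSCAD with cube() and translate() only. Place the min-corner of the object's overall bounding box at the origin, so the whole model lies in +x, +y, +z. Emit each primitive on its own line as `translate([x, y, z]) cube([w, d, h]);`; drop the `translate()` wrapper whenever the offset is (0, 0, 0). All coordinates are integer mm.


// leg_h = 402 - 39 = 363
// stretcher span = 260 - 2*34 = 192
translate([0, 0, 363]) cube([260, 257, 39]);
cube([34, 34, 363]);
translate([226, 0, 0]) cube([34, 34, 363]);
translate([0, 223, 0]) cube([34, 34, 363]);
translate([226, 223, 0]) cube([34, 34, 363]);
translate([34, 0, 234]) cube([192, 34, 26]);
translate([34, 223, 234]) cube([192, 34, 26]);
translate([0, 34, 234]) cube([34, 189, 26]);
translate([226, 34, 234]) cube([34, 189, 26]);


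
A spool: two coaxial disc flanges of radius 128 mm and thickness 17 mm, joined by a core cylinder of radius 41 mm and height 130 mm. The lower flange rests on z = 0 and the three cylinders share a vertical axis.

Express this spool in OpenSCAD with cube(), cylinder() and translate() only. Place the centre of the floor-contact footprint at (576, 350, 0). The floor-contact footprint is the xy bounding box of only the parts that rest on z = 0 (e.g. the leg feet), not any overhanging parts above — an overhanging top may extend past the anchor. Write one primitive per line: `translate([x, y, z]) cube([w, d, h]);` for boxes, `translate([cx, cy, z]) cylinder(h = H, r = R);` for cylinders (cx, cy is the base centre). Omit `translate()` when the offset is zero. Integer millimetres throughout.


translate([576, 350, 0]) cylinder(h = 17, r = 128);
translate([576, 350, 17]) cylinder(h = 130, r = 41);
translate([576, 350, 147]) cylinder(h = 17, r = 128);


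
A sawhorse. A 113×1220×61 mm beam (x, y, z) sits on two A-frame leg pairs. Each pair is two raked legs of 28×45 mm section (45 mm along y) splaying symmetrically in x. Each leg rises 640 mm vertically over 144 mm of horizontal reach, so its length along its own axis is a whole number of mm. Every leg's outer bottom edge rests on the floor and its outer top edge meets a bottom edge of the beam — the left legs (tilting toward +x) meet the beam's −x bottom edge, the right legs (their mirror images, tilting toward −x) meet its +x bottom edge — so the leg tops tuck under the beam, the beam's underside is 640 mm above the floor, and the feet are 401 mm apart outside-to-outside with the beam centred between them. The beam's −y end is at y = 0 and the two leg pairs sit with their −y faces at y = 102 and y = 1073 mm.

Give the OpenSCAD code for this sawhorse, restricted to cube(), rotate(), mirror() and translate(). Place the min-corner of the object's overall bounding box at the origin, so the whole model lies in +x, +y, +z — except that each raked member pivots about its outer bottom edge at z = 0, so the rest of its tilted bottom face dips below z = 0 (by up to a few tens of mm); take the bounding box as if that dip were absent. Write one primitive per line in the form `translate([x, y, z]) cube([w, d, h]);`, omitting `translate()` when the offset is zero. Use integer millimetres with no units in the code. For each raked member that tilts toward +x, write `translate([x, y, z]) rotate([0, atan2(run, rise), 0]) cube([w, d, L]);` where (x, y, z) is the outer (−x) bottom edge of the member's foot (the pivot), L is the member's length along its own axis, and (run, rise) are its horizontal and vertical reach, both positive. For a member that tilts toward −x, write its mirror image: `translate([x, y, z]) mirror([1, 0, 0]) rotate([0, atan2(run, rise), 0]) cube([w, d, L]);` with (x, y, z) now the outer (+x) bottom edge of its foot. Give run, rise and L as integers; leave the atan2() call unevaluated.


// leg length = √(144² + 640²) = 656
// right-leg outer foot x = 2·144 + 113 = 401
// beam min-corner = (144, 0, 640)
translate([144, 0, 640]) cube([113, 1220, 61]);
translate([0, 102, 0]) rotate([0, atan2(144, 640), 0]) cube([28, 45, 656]);
translate([401, 102, 0]) mirror([1, 0, 0]) rotate([0, atan2(144, 640), 0]) cube([28, 45, 656]);
translate([0, 1073, 0]) rotate([0, atan2(144, 640), 0]) cube([28, 45, 656]);
translate([401, 1073, 0]) mirror([1, 0, 0]) rotate([0, atan2(144, 640), 0]) cube([28, 45, 656]);


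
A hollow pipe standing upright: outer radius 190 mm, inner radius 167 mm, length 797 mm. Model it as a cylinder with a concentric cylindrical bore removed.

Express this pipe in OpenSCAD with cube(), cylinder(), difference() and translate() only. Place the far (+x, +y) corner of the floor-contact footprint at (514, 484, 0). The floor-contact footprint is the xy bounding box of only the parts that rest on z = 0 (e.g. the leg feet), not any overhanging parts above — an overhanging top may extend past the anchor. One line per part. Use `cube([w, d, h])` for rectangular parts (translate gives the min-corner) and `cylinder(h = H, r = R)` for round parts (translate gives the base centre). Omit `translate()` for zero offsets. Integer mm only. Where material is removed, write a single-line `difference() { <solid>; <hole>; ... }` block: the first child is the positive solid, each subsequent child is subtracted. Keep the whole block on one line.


difference() { translate([324, 294, 0]) cylinder(h = 797, r = 190); translate([324, 294, 0]) cylinder(h = 797, r = 167); }


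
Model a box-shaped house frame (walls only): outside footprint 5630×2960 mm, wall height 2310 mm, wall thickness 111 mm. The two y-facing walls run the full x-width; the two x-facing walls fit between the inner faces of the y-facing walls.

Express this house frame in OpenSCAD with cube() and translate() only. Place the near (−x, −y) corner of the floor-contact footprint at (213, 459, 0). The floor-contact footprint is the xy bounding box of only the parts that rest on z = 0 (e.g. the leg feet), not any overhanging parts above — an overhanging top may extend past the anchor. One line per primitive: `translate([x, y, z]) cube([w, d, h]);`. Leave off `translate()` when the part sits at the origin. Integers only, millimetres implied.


translate([213, 459, 0]) cube([5630, 111, 2310]);
translate([213, 3308, 0]) cube([5630, 111, 2310]);
translate([213, 570, 0]) cube([111, 2738, 2310]);
translate([5732, 570, 0]) cube([111, 2738, 2310]);


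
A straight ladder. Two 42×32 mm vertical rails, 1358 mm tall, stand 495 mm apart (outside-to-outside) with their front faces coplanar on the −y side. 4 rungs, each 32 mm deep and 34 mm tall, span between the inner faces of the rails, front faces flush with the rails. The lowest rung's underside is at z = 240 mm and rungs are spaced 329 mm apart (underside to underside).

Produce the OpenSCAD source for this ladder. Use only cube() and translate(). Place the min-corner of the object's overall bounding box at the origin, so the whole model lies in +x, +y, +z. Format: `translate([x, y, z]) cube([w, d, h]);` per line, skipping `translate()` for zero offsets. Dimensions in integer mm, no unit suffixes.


cube([42, 32, 1358]);
translate([453, 0, 0]) cube([42, 32, 1358]);
translate([42, 0, 240]) cube([411, 32, 34]);
translate([42, 0, 569]) cube([411, 32, 34]);
translate([42, 0, 898]) cube([411, 32, 34]);
translate([42, 0, 1227]) cube([411, 32, 34]);


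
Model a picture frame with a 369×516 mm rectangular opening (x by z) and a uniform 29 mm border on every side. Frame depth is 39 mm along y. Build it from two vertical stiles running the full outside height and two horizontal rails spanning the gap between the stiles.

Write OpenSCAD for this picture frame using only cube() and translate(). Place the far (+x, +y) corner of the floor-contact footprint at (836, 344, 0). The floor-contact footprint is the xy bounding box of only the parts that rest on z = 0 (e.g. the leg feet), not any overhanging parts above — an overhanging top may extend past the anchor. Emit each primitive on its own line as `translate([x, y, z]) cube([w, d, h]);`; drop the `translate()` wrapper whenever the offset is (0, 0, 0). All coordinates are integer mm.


translate([409, 305, 0]) cube([29, 39, 574]);
translate([807, 305, 0]) cube([29, 39, 574]);
translate([438, 305, 0]) cube([369, 39, 29]);
translate([438, 305, 545]) cube([369, 39, 29]);


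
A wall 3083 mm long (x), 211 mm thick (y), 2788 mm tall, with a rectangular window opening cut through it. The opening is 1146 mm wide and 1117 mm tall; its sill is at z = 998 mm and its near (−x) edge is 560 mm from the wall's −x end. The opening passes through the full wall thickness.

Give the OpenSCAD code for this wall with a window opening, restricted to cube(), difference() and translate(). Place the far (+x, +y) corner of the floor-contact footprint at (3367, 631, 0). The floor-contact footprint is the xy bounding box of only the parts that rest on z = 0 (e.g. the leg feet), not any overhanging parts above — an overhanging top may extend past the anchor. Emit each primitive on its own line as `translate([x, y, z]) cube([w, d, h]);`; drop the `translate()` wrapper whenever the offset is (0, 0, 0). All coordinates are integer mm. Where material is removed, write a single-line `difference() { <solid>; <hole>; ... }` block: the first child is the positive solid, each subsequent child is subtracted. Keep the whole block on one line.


difference() { translate([284, 420, 0]) cube([3083, 211, 2788]); translate([844, 420, 998]) cube([1146, 211, 1117]); }


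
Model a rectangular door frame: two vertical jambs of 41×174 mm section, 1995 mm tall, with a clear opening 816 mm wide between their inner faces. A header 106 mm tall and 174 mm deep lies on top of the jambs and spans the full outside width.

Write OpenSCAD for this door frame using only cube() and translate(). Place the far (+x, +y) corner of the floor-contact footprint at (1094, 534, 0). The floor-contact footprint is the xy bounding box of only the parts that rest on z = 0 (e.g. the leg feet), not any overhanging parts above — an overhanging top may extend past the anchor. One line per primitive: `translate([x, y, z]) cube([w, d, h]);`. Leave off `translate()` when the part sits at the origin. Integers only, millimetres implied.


translate([196, 360, 0]) cube([41, 174, 1995]);
translate([1053, 360, 0]) cube([41, 174, 1995]);
translate([196, 360, 1995]) cube([898, 174, 106]);


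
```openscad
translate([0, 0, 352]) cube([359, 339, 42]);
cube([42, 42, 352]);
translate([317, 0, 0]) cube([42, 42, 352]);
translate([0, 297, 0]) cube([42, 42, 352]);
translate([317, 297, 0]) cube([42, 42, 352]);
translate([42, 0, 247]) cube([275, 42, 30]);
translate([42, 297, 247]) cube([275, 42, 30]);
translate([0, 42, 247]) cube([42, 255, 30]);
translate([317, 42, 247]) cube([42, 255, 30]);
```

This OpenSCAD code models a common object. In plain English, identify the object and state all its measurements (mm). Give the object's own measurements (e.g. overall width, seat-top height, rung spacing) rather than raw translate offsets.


A simple wooden stool: a rectangular seat 359 mm (x) by 339 mm (y), 42 mm thick, top face at z = 394 mm, on four square legs, each 42×42 mm in cross-section. The legs rest on z = 0, each flush with a corner of the seat. Four stretchers, 42 mm wide and 30 mm tall, connect adjacent legs with their undersides at z = 247 mm, each running between the inner faces of the legs it joins and aligned with the legs' outer faces on the other axis.


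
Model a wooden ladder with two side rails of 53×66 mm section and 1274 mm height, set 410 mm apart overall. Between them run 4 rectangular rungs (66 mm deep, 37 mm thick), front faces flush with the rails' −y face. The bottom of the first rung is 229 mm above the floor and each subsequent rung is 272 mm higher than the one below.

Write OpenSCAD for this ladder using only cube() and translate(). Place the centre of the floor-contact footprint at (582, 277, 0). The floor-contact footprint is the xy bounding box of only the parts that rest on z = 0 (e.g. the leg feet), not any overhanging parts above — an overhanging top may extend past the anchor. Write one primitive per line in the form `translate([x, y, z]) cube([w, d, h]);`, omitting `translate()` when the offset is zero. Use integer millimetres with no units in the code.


translate([377, 244, 0]) cube([53, 66, 1274]);
translate([734, 244, 0]) cube([53, 66, 1274]);
translate([430, 244, 229]) cube([304, 66, 37]);
translate([430, 244, 501]) cube([304, 66, 37]);
translate([430, 244, 773]) cube([304, 66, 37]);
translate([430, 244, 1045]) cube([304, 66, 37]);


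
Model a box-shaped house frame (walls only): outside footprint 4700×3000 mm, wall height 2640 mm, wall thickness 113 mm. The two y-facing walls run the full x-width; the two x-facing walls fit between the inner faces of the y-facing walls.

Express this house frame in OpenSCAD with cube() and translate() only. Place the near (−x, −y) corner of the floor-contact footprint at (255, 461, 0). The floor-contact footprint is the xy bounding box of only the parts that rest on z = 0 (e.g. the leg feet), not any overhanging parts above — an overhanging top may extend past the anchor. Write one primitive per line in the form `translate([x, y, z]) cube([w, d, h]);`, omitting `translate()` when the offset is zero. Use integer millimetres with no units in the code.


translate([255, 461, 0]) cube([4700, 113, 2640]);
translate([255, 3348, 0]) cube([4700, 113, 2640]);
translate([255, 574, 0]) cube([113, 2774, 2640]);
translate([4842, 574, 0]) cube([113, 2774, 2640]);
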